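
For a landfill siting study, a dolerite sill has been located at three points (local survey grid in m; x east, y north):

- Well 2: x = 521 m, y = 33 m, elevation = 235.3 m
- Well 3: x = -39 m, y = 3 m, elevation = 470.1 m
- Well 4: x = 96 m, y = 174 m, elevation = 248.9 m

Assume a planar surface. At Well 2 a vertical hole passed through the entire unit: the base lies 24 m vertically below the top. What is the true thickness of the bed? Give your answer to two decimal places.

16.39 m

Two edge vectors: Well 2→Well 3 = (-560, -30, 234.8), Well 2→Well 4 = (-425, 141, 13.6).
Normal n = (Well 2→Well 3) × (Well 2→Well 4) = (-33514.8, -92174, -91710).
So ∂z/∂x = −n_x/n_z = −0.36544 and ∂z/∂y = −n_y/n_z = −1.00506.
|∇z| = √(a²+b²) = 1.06944, so dip δ = arctan(1.06944) = 46.92°.
True thickness = vertical thickness × cos δ = 24 × cos 46.92° = 16.39 m.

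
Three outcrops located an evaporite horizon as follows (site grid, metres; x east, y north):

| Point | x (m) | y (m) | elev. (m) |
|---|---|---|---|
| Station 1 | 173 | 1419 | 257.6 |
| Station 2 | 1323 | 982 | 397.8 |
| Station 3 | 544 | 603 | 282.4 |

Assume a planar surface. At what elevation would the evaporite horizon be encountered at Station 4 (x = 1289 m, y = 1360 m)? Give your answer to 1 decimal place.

Let the plane be z = a·x + b·y + c.
Station 2−Station 1: 1150a − 437b = 140.2;  Station 3−Station 1: 371a − 816b = 24.8.
Solving gives a = 0.133414, b = 0.030265.
Then c = 257.6 − a·173 − b·1419 = 191.57.
At (1289, 1360): z = 172.0 + 41.2 + 191.57 = 404.7 m.

404.7 m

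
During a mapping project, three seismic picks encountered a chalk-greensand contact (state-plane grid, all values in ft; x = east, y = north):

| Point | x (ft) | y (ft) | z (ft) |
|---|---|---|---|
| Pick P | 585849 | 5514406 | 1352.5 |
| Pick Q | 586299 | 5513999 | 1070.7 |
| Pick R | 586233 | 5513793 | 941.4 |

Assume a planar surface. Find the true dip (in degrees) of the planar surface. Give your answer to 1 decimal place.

32.8°

Two edge vectors: Pick P→Pick Q = (450, -407, -281.8), Pick P→Pick R = (384, -613, -411.1).
Normal n = (Pick P→Pick Q) × (Pick P→Pick R) = (-5425.7, 76783.8, -119562).
So ∂z/∂x = −n_x/n_z = −0.04538 and ∂z/∂y = −n_y/n_z = 0.64221.
Gradient magnitude |∇z| = √(a² + b²) = √(0.00206 + 0.41243) = 0.64381.
True dip = arctan(0.64381) = 32.8°, dipping toward S (azimuth ≈ 176°).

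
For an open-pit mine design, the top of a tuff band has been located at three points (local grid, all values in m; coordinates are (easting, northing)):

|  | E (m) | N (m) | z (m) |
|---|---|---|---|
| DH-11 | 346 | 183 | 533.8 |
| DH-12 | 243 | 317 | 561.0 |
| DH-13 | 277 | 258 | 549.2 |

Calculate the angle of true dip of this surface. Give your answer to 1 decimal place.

Two edge vectors: DH-11→DH-12 = (-103, 134, 27.2), DH-11→DH-13 = (-69, 75, 15.4).
Normal n = (DH-11→DH-12) × (DH-11→DH-13) = (23.6, -290.6, 1521).
So ∂z/∂E = −n_x/n_z = −0.01552 and ∂z/∂N = −n_y/n_z = 0.19106.
Gradient magnitude |∇z| = √(a² + b²) = √(0.00024 + 0.03650) = 0.19169.
True dip = arctan(0.19169) = 10.9°, dipping toward S (azimuth ≈ 175°).

10.9°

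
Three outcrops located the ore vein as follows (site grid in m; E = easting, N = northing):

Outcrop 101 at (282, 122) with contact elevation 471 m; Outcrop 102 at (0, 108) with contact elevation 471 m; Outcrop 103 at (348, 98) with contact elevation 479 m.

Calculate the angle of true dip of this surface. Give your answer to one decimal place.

Let the plane be z = a·E + b·N + c.
Outcrop 102−Outcrop 101: −282a − 14b = 0;  Outcrop 103−Outcrop 101: 66a − 24b = 8.
Solving gives a = 0.01456, b = −0.29329.
Gradient magnitude |∇z| = √(a² + b²) = √(0.00021 + 0.08602) = 0.29365.
True dip = arctan(0.29365) = 16.4°, dipping toward N (azimuth ≈ 357°).

16.4°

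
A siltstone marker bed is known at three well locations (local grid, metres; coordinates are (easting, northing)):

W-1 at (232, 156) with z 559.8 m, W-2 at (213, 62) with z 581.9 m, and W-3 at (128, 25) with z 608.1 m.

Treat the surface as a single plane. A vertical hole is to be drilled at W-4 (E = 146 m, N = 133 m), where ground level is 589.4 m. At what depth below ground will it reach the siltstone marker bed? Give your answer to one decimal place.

5.8 m

Let the plane be z = a·E + b·N + c.
W-2−W-1: −19a − 94b = 22.1;  W-3−W-1: −104a − 131b = 48.3.
Solving gives a = −0.22576, b = −0.18947.
Then c = 559.8 − a·232 − b·156 = 641.73.
At (146, 133): z_contact = −32.96 − 25.20 + 641.73 = 583.57 m.
Depth below ground = 589.4 − 583.57 = 5.8 m.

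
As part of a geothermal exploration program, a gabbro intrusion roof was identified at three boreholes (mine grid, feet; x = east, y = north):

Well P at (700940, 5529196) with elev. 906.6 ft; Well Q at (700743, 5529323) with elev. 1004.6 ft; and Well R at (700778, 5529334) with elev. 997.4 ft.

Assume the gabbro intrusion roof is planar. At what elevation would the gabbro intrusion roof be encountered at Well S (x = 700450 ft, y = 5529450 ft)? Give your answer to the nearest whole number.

1132 ft

Let the plane be z = a·x + b·y + c.
Well Q−Well P: −197a + 127b = 98;  Well R−Well P: −162a + 138b = 90.8.
Solving gives a = −0.30133091, b = 0.30423472.
Then c = 906.6 − a·700940 − b·5529196 = −1470051.93.
At (700450, 5529450): z = −211067.2 + 1682250.7 − 1470051.93 = 1131.5 ft.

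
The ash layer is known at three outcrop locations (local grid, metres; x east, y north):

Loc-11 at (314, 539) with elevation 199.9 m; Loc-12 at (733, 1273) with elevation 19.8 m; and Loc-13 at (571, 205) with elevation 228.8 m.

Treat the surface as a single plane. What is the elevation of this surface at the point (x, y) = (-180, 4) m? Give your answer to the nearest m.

Let the plane be z = a·x + b·y + c.
Loc-12−Loc-11: 419a + 734b = −180.1;  Loc-13−Loc-11: 257a − 334b = 28.9.
Solving gives a = −0.11851, b = −0.17772.
Then c = 199.9 − a·314 − b·539 = 332.90.
At (-180, 4): z = 21.3 − 0.7 + 332.90 = 353.5 m.

354 m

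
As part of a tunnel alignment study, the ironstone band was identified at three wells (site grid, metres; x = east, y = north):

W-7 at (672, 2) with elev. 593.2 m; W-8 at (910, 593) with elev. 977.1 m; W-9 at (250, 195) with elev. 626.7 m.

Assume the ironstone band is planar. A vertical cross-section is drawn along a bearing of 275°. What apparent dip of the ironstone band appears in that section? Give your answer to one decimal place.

7.6°

Let the plane be z = a·x + b·y + c.
W-8−W-7: 238a + 591b = 383.9;  W-9−W-7: −422a + 193b = 33.5.
Solving gives a = 0.18384, b = 0.57554.
Unit vector along 275° is (sin 275°, cos 275°) = (-0.9962, 0.0872).
Slope in that direction = a·(-0.9962) + b·(0.0872) = −0.13298.
Apparent dip = arctan|0.13298| = 7.6° (true dip is 31.1°, so apparent ≤ true as expected).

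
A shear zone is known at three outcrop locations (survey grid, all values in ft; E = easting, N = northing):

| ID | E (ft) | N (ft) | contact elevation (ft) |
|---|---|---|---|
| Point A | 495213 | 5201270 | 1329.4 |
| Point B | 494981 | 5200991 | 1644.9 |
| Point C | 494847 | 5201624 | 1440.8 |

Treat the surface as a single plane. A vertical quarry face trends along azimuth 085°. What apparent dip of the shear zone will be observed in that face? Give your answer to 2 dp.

39.16°

Let the plane be z = a·E + b·N + c.
Point B−Point A: −232a − 279b = 315.5;  Point C−Point A: −366a + 354b = 111.4.
Solving gives a = −0.77489, b = −0.48647.
Unit vector along 085° is (sin 85°, cos 85°) = (0.9962, 0.0872).
Slope in that direction = a·(0.9962) + b·(0.0872) = −0.81434.
Apparent dip = arctan|0.81434| = 39.16° (true dip is 42.5°, so apparent ≤ true as expected).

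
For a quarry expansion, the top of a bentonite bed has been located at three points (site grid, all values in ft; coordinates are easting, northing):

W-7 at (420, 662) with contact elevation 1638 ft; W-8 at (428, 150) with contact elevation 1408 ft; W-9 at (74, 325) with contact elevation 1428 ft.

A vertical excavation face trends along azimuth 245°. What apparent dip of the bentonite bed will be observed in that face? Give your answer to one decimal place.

18.9°

Let the plane be z = a·easting + b·northing + c.
W-8−W-7: 8a − 512b = −230;  W-9−W-7: −346a − 337b = −210.
Solving gives a = 0.16686, b = 0.45183.
Unit vector along 245° is (sin 245°, cos 245°) = (-0.9063, -0.4226).
Slope in that direction = a·(-0.9063) + b·(-0.4226) = −0.34218.
Apparent dip = arctan|0.34218| = 18.9° (true dip is 25.7°, so apparent ≤ true as expected).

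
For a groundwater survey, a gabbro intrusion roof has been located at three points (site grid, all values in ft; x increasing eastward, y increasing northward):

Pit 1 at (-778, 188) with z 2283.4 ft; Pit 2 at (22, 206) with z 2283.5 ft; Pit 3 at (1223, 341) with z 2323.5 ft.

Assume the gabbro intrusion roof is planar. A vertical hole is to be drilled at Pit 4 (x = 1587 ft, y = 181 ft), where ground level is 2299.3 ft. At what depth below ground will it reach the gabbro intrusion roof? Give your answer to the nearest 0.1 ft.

Two edge vectors: Pit 1→Pit 2 = (800, 18, 0.1), Pit 1→Pit 3 = (2001, 153, 40.1).
Normal n = (Pit 1→Pit 2) × (Pit 1→Pit 3) = (706.5, -31879.9, 86382).
So ∂z/∂x = −n_x/n_z = −0.008179 and ∂z/∂y = −n_y/n_z = 0.369057.
Intercept c from Pit 1: 2283.4 − 6.36 − 69.38 = 2207.65.
At (1587, 181): z_contact = −12.98 + 66.80 + 2207.65 = 2261.47 ft.
Depth below ground = 2299.3 − 2261.47 = 37.8 ft.

37.8 ft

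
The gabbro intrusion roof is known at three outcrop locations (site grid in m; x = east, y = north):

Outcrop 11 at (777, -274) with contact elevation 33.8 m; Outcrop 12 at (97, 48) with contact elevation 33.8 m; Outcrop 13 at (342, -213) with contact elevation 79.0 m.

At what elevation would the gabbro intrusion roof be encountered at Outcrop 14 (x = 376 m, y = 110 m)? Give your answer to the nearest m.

-27 m

Two edge vectors: Outcrop 11→Outcrop 12 = (-680, 322, 0), Outcrop 11→Outcrop 13 = (-435, 61, 45.2).
Normal n = (Outcrop 11→Outcrop 12) × (Outcrop 11→Outcrop 13) = (14554.4, 30736, 98590).
So ∂z/∂x = −n_x/n_z = −0.14763 and ∂z/∂y = −n_y/n_z = −0.31176.
Intercept c from Outcrop 11: 33.8 + 114.71 − 85.42 = 63.08.
At (376, 110): z = −55.5 − 34.3 + 63.08 = -26.7 m.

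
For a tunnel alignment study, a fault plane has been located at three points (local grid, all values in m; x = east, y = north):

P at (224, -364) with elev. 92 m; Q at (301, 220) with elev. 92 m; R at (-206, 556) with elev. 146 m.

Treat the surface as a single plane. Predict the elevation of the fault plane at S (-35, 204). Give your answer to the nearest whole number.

Let the plane be z = a·x + b·y + c.
Q−P: 77a + 584b = 0;  R−P: −430a + 920b = 54.
Solving gives a = −0.09795, b = 0.01291.
Then c = 92 − a·224 − b·-364 = 118.64.
At (-35, 204): z = 3.4 + 2.6 + 118.64 = 124.7 m.

125 m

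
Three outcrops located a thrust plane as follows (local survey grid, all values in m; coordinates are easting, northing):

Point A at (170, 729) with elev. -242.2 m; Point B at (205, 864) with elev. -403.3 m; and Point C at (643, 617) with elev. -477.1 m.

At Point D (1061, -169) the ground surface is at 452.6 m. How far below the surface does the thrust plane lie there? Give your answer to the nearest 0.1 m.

Let the plane be z = a·easting + b·northing + c.
Point B−Point A: 35a + 135b = −161.1;  Point C−Point A: 473a − 112b = −234.9.
Solving gives a = −0.734116, b = −1.003007.
Then c = -242.2 − a·170 − b·729 = 613.79.
At (1061, -169): z_contact = −778.90 + 169.51 + 613.79 = 4.40 m.
Depth below ground = 452.6 − 4.40 = 448.2 m.

448.2 m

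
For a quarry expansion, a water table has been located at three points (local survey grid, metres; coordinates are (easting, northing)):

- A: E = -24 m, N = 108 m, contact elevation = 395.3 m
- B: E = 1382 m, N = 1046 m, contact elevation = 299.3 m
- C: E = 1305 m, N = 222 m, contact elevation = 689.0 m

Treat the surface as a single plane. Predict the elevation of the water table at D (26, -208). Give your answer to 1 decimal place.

565.7 m

Two edge vectors: A→B = (1406, 938, -96), A→C = (1329, 114, 293.7).
Normal n = (A→B) × (A→C) = (286434.6, -540526.2, -1086318).
So ∂z/∂E = −n_x/n_z = 0.263675 and ∂z/∂N = −n_y/n_z = −0.497576.
Intercept c from A: 395.3 + 6.33 + 53.74 = 455.37.
At (26, -208): z = 6.9 + 103.5 + 455.37 = 565.7 m.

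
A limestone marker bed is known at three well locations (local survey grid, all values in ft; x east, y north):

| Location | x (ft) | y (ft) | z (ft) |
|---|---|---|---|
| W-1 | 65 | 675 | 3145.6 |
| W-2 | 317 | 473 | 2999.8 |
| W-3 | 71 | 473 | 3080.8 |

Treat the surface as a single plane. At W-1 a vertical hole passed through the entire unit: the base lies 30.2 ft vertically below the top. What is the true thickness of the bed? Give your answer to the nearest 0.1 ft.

27.5 ft

Let the plane be z = a·x + b·y + c.
W-2−W-1: 252a − 202b = −145.8;  W-3−W-1: 6a − 202b = −64.8.
Solving gives a = −0.32927, b = 0.31101.
|∇z| = √(a²+b²) = 0.45293, so dip δ = arctan(0.45293) = 24.37°.
True thickness = vertical thickness × cos δ = 30.2 × cos 24.37° = 27.5 ft.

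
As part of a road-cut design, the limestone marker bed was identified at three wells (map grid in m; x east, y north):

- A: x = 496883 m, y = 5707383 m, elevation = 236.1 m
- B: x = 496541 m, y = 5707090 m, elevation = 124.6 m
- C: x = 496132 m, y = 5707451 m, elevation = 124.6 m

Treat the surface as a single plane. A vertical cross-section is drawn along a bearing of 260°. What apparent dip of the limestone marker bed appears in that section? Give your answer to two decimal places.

11.06°

Two edge vectors: A→B = (-342, -293, -111.5), A→C = (-751, 68, -111.5).
Normal n = (A→B) × (A→C) = (40251.5, 45603.5, -243299).
So ∂z/∂x = −n_x/n_z = 0.16544 and ∂z/∂y = −n_y/n_z = 0.18744.
Unit vector along 260° is (sin 260°, cos 260°) = (-0.9848, -0.1736).
Slope in that direction = a·(-0.9848) + b·(-0.1736) = −0.19548.
Apparent dip = arctan|0.19548| = 11.06° (true dip is 14.0°, so apparent ≤ true as expected).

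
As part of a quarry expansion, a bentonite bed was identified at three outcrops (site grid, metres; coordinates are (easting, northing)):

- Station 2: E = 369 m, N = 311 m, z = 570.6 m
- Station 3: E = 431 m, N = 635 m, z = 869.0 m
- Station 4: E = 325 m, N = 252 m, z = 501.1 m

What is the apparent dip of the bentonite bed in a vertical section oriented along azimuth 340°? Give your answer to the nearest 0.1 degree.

Two edge vectors: Station 2→Station 3 = (62, 324, 298.4), Station 2→Station 4 = (-44, -59, -69.5).
Normal n = (Station 2→Station 3) × (Station 2→Station 4) = (-4912.4, -8820.6, 10598).
So ∂z/∂E = −n_x/n_z = 0.46352 and ∂z/∂N = −n_y/n_z = 0.83229.
Unit vector along 340° is (sin 340°, cos 340°) = (-0.3420, 0.9397).
Slope in that direction = a·(-0.3420) + b·(0.9397) = 0.62356.
Apparent dip = arctan|0.62356| = 31.9° (true dip is 43.6°, so apparent ≤ true as expected).

31.9°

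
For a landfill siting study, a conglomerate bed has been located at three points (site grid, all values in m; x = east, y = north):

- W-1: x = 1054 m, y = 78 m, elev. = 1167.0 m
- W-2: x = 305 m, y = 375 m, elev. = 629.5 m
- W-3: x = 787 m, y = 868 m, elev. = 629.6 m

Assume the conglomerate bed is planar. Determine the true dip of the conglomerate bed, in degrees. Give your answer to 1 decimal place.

35.9°

Let the plane be z = a·x + b·y + c.
W-2−W-1: −749a + 297b = −537.5;  W-3−W-1: −267a + 790b = −537.4.
Solving gives a = 0.51720, b = −0.50545.
Gradient magnitude |∇z| = √(a² + b²) = √(0.26749 + 0.25548) = 0.72317.
True dip = arctan(0.72317) = 35.9°, dipping toward NW (azimuth ≈ 314°).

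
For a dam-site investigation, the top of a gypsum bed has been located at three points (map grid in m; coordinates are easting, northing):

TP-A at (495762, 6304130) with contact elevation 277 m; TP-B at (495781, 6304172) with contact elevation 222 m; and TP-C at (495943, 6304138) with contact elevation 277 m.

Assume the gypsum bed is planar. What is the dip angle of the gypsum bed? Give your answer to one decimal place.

53.2°

Let the plane be z = a·easting + b·northing + c.
TP-B−TP-A: 19a + 42b = −55;  TP-C−TP-A: 181a + 8b = 0.
Solving gives a = 0.05906, b = −1.33624.
Gradient magnitude |∇z| = √(a² + b²) = √(0.00349 + 1.78554) = 1.33755.
True dip = arctan(1.33755) = 53.2°, dipping toward N (azimuth ≈ 357°).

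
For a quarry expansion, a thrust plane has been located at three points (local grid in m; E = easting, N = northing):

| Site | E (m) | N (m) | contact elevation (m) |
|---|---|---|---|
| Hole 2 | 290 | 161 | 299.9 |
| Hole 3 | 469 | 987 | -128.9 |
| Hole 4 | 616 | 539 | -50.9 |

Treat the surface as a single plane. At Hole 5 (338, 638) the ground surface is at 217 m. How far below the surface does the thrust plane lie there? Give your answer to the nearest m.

130 m

Two edge vectors: Hole 2→Hole 3 = (179, 826, -428.8), Hole 2→Hole 4 = (326, 378, -350.8).
Normal n = (Hole 2→Hole 3) × (Hole 2→Hole 4) = (-127674.4, -76995.6, -201614).
So ∂z/∂E = −n_x/n_z = −0.63326 and ∂z/∂N = −n_y/n_z = −0.38190.
Intercept c from Hole 2: 299.9 + 183.65 + 61.49 = 545.03.
At (338, 638): z_contact = −214.0 − 243.6 + 545.03 = 87.3 m.
Depth below ground = 217 − 87.3 = 130 m.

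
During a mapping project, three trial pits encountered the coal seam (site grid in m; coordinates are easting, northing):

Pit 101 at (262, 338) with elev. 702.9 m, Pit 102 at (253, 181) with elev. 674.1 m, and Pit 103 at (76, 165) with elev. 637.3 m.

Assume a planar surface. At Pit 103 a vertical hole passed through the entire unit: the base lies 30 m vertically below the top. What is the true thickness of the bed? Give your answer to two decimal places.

29.05 m

Two edge vectors: Pit 101→Pit 102 = (-9, -157, -28.8), Pit 101→Pit 103 = (-186, -173, -65.6).
Normal n = (Pit 101→Pit 102) × (Pit 101→Pit 103) = (5316.8, 4766.4, -27645).
So ∂z/∂easting = −n_x/n_z = 0.19232 and ∂z/∂northing = −n_y/n_z = 0.17241.
|∇z| = √(a²+b²) = 0.25829, so dip δ = arctan(0.25829) = 14.48°.
True thickness = vertical thickness × cos δ = 30 × cos 14.48° = 29.05 m.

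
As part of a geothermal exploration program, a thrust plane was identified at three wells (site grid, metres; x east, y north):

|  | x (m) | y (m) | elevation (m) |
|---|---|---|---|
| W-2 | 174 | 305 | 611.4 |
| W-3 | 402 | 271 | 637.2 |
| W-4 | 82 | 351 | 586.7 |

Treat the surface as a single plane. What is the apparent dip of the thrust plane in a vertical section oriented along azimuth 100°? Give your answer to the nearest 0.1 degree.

7.0°

Let the plane be z = a·x + b·y + c.
W-3−W-2: 228a − 34b = 25.8;  W-4−W-2: −92a + 46b = −24.7.
Solving gives a = 0.04715, b = −0.44266.
Unit vector along 100° is (sin 100°, cos 100°) = (0.9848, -0.1736).
Slope in that direction = a·(0.9848) + b·(-0.1736) = 0.12330.
Apparent dip = arctan|0.12330| = 7.0° (true dip is 24.0°, so apparent ≤ true as expected).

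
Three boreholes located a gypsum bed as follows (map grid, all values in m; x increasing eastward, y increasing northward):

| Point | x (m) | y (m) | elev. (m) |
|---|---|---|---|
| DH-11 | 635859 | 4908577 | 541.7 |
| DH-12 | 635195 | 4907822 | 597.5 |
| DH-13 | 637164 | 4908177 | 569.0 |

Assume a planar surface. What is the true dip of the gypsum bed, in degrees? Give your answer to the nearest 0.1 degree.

4.2°

Let the plane be z = a·x + b·y + c.
DH-12−DH-11: −664a − 755b = 55.8;  DH-13−DH-11: 1305a − 400b = 27.3.
Solving gives a = −0.00137, b = −0.07271.
Gradient magnitude |∇z| = √(a² + b²) = √(0.00000 + 0.00529) = 0.07272.
True dip = arctan(0.07272) = 4.2°, dipping toward N (azimuth ≈ 001°).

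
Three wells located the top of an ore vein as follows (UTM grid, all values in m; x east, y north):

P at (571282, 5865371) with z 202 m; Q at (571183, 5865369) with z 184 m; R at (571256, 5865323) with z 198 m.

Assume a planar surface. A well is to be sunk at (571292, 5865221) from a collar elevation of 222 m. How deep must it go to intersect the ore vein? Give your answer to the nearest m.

16 m

Two edge vectors: P→Q = (-99, -2, -18), P→R = (-26, -48, -4).
Normal n = (P→Q) × (P→R) = (-856, 72, 4700).
So ∂z/∂x = −n_x/n_z = 0.18212766 and ∂z/∂y = −n_y/n_z = −0.01531915.
Intercept c from P: 202 − 104046.25 + 89852.49 = −13991.76.
At (571292, 5865221): z_contact = 104048.1 − 89850.2 − 13991.76 = 206.1 m.
Depth below ground = 222 − 206.1 = 16 m.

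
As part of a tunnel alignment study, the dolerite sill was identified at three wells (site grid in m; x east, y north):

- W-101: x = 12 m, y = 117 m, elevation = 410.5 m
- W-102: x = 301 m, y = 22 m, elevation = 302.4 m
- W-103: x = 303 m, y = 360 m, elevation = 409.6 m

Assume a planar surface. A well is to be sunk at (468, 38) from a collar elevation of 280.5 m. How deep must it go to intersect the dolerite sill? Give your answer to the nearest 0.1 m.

Two edge vectors: W-101→W-102 = (289, -95, -108.1), W-101→W-103 = (291, 243, -0.9).
Normal n = (W-101→W-102) × (W-101→W-103) = (26353.8, -31197, 97872).
So ∂z/∂x = −n_x/n_z = −0.26927 and ∂z/∂y = −n_y/n_z = 0.31875.
Intercept c from W-101: 410.5 + 3.23 − 37.29 = 376.44.
At (468, 38): z_contact = −126.02 + 12.11 + 376.44 = 262.53 m.
Depth below ground = 280.5 − 262.53 = 18.0 m.

18.0 m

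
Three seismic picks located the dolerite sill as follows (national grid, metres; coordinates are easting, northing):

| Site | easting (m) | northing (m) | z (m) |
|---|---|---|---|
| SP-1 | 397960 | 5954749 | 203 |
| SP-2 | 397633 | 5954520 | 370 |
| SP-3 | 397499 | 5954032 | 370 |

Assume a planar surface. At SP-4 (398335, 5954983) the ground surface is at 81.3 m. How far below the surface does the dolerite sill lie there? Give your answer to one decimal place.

74.8 m

Let the plane be z = a·easting + b·northing + c.
SP-2−SP-1: −327a − 229b = 167;  SP-3−SP-1: −461a − 717b = 167.
Solving gives a = −0.632291101, b = 0.173620917.
Then c = 203 − a·397960 − b·5954749 = −782039.42.
At (398335, 5954983): z_contact = −251863.68 + 1033909.61 − 782039.42 = 6.52 m.
Depth below ground = 81.3 − 6.52 = 74.8 m.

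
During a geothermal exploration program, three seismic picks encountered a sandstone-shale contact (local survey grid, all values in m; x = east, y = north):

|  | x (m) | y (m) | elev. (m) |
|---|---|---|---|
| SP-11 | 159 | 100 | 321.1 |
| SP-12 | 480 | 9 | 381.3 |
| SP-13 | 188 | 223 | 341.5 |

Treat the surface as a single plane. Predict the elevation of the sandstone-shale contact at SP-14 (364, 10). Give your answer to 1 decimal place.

Let the plane be z = a·x + b·y + c.
SP-12−SP-11: 321a − 91b = 60.2;  SP-13−SP-11: 29a + 123b = 20.4.
Solving gives a = 0.21986, b = 0.11402.
Then c = 321.1 − a·159 − b·100 = 274.74.
At (364, 10): z = 80.0 + 1.1 + 274.74 = 355.9 m.

355.9 m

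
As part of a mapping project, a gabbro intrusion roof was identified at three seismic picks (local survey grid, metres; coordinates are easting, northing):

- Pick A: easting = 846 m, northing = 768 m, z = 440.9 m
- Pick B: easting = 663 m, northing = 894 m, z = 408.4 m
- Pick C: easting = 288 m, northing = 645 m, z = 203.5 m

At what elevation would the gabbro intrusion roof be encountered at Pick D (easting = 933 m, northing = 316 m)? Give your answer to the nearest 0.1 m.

349.4 m

Two edge vectors: Pick A→Pick B = (-183, 126, -32.5), Pick A→Pick C = (-558, -123, -237.4).
Normal n = (Pick A→Pick B) × (Pick A→Pick C) = (-33909.9, -25309.2, 92817).
So ∂z/∂easting = −n_x/n_z = 0.36534 and ∂z/∂northing = −n_y/n_z = 0.27268.
Intercept c from Pick A: 440.9 − 309.08 − 209.42 = −77.60.
At (933, 316): z = 340.9 + 86.2 − 77.60 = 349.4 m.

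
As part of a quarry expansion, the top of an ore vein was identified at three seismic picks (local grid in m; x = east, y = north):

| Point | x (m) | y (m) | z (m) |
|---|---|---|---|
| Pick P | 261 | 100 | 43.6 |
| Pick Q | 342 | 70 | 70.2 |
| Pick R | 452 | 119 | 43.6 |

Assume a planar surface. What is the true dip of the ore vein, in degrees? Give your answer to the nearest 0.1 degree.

Two edge vectors: Pick P→Pick Q = (81, -30, 26.6), Pick P→Pick R = (191, 19, 0).
Normal n = (Pick P→Pick Q) × (Pick P→Pick R) = (-505.4, 5080.6, 7269).
So ∂z/∂x = −n_x/n_z = 0.06953 and ∂z/∂y = −n_y/n_z = −0.69894.
Gradient magnitude |∇z| = √(a² + b²) = √(0.00483 + 0.48852) = 0.70239.
True dip = arctan(0.70239) = 35.1°, dipping toward N (azimuth ≈ 354°).

35.1°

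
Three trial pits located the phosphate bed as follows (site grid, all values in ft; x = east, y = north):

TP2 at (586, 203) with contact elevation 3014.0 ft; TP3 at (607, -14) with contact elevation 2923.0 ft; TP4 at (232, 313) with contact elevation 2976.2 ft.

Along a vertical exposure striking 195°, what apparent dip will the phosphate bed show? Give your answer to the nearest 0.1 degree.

26.2°

Two edge vectors: TP2→TP3 = (21, -217, -91), TP2→TP4 = (-354, 110, -37.8).
Normal n = (TP2→TP3) × (TP2→TP4) = (18212.6, 33007.8, -74508).
So ∂z/∂x = −n_x/n_z = 0.24444 and ∂z/∂y = −n_y/n_z = 0.44301.
Unit vector along 195° is (sin 195°, cos 195°) = (-0.2588, -0.9659).
Slope in that direction = a·(-0.2588) + b·(-0.9659) = −0.49118.
Apparent dip = arctan|0.49118| = 26.2° (true dip is 26.8°, so apparent ≤ true as expected).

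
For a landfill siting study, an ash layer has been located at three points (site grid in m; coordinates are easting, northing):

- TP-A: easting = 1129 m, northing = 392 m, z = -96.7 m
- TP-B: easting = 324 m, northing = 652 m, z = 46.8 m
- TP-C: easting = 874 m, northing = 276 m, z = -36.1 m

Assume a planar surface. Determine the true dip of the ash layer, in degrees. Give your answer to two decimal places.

Two edge vectors: TP-A→TP-B = (-805, 260, 143.5), TP-A→TP-C = (-255, -116, 60.6).
Normal n = (TP-A→TP-B) × (TP-A→TP-C) = (32402, 12190.5, 159680).
So ∂z/∂easting = −n_x/n_z = −0.20292 and ∂z/∂northing = −n_y/n_z = −0.07634.
Gradient magnitude |∇z| = √(a² + b²) = √(0.04118 + 0.00583) = 0.21680.
True dip = arctan(0.21680) = 12.23°, dipping toward ENE (azimuth ≈ 069°).

12.23°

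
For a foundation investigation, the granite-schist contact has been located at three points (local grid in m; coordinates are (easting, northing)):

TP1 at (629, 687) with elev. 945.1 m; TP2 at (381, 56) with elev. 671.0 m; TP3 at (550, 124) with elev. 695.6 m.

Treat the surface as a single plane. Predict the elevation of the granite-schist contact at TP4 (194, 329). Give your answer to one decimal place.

Let the plane be z = a·E + b·N + c.
TP2−TP1: −248a − 631b = −274.1;  TP3−TP1: −79a − 563b = −249.5.
Solving gives a = −0.03471, b = 0.44803.
Then c = 945.1 − a·629 − b·687 = 659.14.
At (194, 329): z = −6.7 + 147.4 + 659.14 = 799.8 m.

799.8 m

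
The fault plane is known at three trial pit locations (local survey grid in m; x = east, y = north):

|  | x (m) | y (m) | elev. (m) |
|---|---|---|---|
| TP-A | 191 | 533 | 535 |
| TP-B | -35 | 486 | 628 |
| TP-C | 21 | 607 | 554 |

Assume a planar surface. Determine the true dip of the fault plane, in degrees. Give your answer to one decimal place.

29.3°

Let the plane be z = a·x + b·y + c.
TP-B−TP-A: −226a − 47b = 93;  TP-C−TP-A: −170a + 74b = 19.
Solving gives a = −0.31460, b = −0.46597.
Gradient magnitude |∇z| = √(a² + b²) = √(0.09897 + 0.21713) = 0.56223.
True dip = arctan(0.56223) = 29.3°, dipping toward NE (azimuth ≈ 034°).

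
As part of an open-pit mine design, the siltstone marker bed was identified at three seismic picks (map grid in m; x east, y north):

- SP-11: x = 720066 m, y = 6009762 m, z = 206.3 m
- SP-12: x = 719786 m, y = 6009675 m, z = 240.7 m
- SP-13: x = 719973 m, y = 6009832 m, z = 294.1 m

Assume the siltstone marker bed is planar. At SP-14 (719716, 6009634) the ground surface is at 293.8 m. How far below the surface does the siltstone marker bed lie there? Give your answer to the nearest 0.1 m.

59.4 m

Let the plane be z = a·x + b·y + c.
SP-12−SP-11: −280a − 87b = 34.4;  SP-13−SP-11: −93a + 70b = 87.8.
Solving gives a = −0.362811022, b = 0.772265357.
Then c = 206.3 − a·720066 − b·6009762 = −4379676.82.
At (719716, 6009634): z_contact = −261120.90 + 4641032.15 − 4379676.82 = 234.43 m.
Depth below ground = 293.8 − 234.43 = 59.4 m.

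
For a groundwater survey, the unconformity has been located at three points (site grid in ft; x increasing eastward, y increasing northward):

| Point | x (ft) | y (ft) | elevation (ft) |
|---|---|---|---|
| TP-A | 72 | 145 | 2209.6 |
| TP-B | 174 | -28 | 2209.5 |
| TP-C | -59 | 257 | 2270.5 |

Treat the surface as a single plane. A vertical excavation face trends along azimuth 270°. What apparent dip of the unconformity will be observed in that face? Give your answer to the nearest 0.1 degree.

Let the plane be z = a·x + b·y + c.
TP-B−TP-A: 102a − 173b = −0.1;  TP-C−TP-A: −131a + 112b = 60.9.
Solving gives a = −0.93643, b = −0.55153.
Unit vector along 270° is (sin 270°, cos 270°) = (-1.0000, -0.0000).
Slope in that direction = a·(-1.0000) + b·(-0.0000) = 0.93643.
Apparent dip = arctan|0.93643| = 43.1° (true dip is 47.4°, so apparent ≤ true as expected).

43.1°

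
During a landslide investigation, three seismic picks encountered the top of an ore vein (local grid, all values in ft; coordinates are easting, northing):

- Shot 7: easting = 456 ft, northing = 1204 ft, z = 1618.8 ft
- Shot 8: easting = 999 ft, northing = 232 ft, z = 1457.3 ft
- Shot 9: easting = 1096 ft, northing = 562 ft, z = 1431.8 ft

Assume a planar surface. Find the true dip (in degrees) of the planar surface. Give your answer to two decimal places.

15.94°

Let the plane be z = a·easting + b·northing + c.
Shot 8−Shot 7: 543a − 972b = −161.5;  Shot 9−Shot 7: 640a − 642b = −187.
Solving gives a = −0.28552, b = 0.00665.
Gradient magnitude |∇z| = √(a² + b²) = √(0.08152 + 0.00004) = 0.28559.
True dip = arctan(0.28559) = 15.94°, dipping toward E (azimuth ≈ 091°).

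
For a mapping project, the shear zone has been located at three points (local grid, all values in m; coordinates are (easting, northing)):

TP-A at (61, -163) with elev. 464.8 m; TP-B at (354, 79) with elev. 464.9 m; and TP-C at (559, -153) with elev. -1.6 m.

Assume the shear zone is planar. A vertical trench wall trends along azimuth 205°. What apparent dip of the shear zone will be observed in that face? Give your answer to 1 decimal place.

Two edge vectors: TP-A→TP-B = (293, 242, 0.1), TP-A→TP-C = (498, 10, -466.4).
Normal n = (TP-A→TP-B) × (TP-A→TP-C) = (-112869.8, 136705, -117586).
So ∂z/∂E = −n_x/n_z = −0.95989 and ∂z/∂N = −n_y/n_z = 1.16260.
Unit vector along 205° is (sin 205°, cos 205°) = (-0.4226, -0.9063).
Slope in that direction = a·(-0.4226) + b·(-0.9063) = −0.64800.
Apparent dip = arctan|0.64800| = 32.9° (true dip is 56.4°, so apparent ≤ true as expected).

32.9°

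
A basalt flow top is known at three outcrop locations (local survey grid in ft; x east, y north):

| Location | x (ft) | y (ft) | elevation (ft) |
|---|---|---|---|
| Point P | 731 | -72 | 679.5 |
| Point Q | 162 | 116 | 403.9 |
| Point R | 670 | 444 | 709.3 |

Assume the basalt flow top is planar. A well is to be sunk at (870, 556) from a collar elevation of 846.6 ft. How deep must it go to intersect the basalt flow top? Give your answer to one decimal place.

19.1 ft

Two edge vectors: Point P→Point Q = (-569, 188, -275.6), Point P→Point R = (-61, 516, 29.8).
Normal n = (Point P→Point Q) × (Point P→Point R) = (147812, 33767.8, -282136).
So ∂z/∂x = −n_x/n_z = 0.52390 and ∂z/∂y = −n_y/n_z = 0.11969.
Intercept c from Point P: 679.5 − 382.97 + 8.62 = 305.14.
At (870, 556): z_contact = 455.80 + 66.55 + 305.14 = 827.49 ft.
Depth below ground = 846.6 − 827.49 = 19.1 ft.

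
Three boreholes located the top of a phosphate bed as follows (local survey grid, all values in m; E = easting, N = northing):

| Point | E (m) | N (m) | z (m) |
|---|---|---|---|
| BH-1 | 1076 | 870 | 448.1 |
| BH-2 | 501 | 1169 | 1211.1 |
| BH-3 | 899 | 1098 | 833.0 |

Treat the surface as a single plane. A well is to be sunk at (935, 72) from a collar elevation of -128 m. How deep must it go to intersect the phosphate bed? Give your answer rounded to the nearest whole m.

198 m

Two edge vectors: BH-1→BH-2 = (-575, 299, 763), BH-1→BH-3 = (-177, 228, 384.9).
Normal n = (BH-1→BH-2) × (BH-1→BH-3) = (-58878.9, 86266.5, -78177).
So ∂z/∂E = −n_x/n_z = −0.75315 and ∂z/∂N = −n_y/n_z = 1.10348.
Intercept c from BH-1: 448.1 + 810.39 − 960.02 = 298.46.
At (935, 72): z_contact = −704.2 + 79.5 + 298.46 = -326.3 m.
Depth below ground = -128 − (-326.3) = 198 m.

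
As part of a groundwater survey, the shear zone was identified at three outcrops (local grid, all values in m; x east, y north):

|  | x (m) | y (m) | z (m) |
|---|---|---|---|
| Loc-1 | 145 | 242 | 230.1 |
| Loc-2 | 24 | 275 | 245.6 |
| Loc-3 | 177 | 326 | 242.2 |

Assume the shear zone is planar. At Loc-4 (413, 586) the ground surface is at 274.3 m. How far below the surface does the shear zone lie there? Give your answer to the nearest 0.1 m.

Two edge vectors: Loc-1→Loc-2 = (-121, 33, 15.5), Loc-1→Loc-3 = (32, 84, 12.1).
Normal n = (Loc-1→Loc-2) × (Loc-1→Loc-3) = (-902.7, 1960.1, -11220).
So ∂z/∂x = −n_x/n_z = −0.08045 and ∂z/∂y = −n_y/n_z = 0.17470.
Intercept c from Loc-1: 230.1 + 11.67 − 42.28 = 199.49.
At (413, 586): z_contact = −33.23 + 102.37 + 199.49 = 268.63 m.
Depth below ground = 274.3 − 268.63 = 5.7 m.

5.7 m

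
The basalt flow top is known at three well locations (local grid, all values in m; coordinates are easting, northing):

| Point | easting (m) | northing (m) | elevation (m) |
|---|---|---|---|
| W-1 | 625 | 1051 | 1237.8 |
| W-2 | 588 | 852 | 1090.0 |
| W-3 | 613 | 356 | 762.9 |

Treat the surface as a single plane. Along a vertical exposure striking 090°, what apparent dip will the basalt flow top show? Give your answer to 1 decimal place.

Let the plane be z = a·easting + b·northing + c.
W-2−W-1: −37a − 199b = −147.8;  W-3−W-1: −12a − 695b = −474.9.
Solving gives a = 0.35221, b = 0.67723.
Unit vector along 090° is (sin 90°, cos 90°) = (1.0000, 0.0000).
Slope in that direction = a·(1.0000) + b·(0.0000) = 0.35221.
Apparent dip = arctan|0.35221| = 19.4° (true dip is 37.4°, so apparent ≤ true as expected).

19.4°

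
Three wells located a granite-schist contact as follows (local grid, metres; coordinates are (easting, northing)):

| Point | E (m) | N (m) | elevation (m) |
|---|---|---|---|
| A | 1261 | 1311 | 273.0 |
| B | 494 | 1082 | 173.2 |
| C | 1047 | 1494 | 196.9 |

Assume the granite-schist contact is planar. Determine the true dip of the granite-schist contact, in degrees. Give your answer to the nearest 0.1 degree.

15.2°

Let the plane be z = a·E + b·N + c.
B−A: −767a − 229b = −99.8;  C−A: −214a + 183b = −76.1.
Solving gives a = 0.18847, b = −0.19545.
Gradient magnitude |∇z| = √(a² + b²) = √(0.03552 + 0.03820) = 0.27152.
True dip = arctan(0.27152) = 15.2°, dipping toward NW (azimuth ≈ 316°).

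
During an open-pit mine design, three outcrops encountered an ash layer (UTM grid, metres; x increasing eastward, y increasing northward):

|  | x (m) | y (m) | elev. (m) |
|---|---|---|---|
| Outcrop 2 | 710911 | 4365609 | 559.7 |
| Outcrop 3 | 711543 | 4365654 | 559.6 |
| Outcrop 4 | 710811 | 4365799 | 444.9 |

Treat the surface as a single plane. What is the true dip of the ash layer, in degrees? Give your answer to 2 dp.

30.28°

Two edge vectors: Outcrop 2→Outcrop 3 = (632, 45, -0.1), Outcrop 2→Outcrop 4 = (-100, 190, -114.8).
Normal n = (Outcrop 2→Outcrop 3) × (Outcrop 2→Outcrop 4) = (-5147, 72563.6, 124580).
So ∂z/∂x = −n_x/n_z = 0.04131 and ∂z/∂y = −n_y/n_z = −0.58247.
Gradient magnitude |∇z| = √(a² + b²) = √(0.00171 + 0.33927) = 0.58393.
True dip = arctan(0.58393) = 30.28°, dipping toward N (azimuth ≈ 356°).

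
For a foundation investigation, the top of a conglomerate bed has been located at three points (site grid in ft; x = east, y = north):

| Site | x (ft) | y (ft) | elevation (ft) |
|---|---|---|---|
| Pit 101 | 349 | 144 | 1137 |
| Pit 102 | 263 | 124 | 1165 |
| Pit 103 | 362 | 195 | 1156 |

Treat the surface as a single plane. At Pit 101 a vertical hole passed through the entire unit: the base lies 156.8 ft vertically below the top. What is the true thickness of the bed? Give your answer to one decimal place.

131.3 ft

Let the plane be z = a·x + b·y + c.
Pit 102−Pit 101: −86a − 20b = 28;  Pit 103−Pit 101: 13a + 51b = 19.
Solving gives a = −0.43820, b = 0.48425.
|∇z| = √(a²+b²) = 0.65308, so dip δ = arctan(0.65308) = 33.15°.
True thickness = vertical thickness × cos δ = 156.8 × cos 33.15° = 131.3 ft.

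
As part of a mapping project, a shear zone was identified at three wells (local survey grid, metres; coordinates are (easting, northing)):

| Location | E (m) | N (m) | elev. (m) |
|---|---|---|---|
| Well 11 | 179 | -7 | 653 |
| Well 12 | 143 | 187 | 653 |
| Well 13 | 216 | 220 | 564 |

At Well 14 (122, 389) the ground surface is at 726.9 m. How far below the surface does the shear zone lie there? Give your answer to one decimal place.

Two edge vectors: Well 11→Well 12 = (-36, 194, 0), Well 11→Well 13 = (37, 227, -89).
Normal n = (Well 11→Well 12) × (Well 11→Well 13) = (-17266, -3204, -15350).
So ∂z/∂E = −n_x/n_z = −1.12482 and ∂z/∂N = −n_y/n_z = −0.20873.
Intercept c from Well 11: 653 + 201.34 − 1.46 = 852.88.
At (122, 389): z_contact = −137.23 − 81.20 + 852.88 = 634.46 m.
Depth below ground = 726.9 − 634.46 = 92.4 m.

92.4 m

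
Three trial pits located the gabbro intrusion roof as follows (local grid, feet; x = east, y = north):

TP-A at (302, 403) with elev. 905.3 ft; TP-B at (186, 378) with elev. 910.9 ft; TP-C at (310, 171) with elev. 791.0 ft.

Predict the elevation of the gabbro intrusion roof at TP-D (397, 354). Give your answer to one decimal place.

Let the plane be z = a·x + b·y + c.
TP-B−TP-A: −116a − 25b = 5.6;  TP-C−TP-A: 8a − 232b = −114.3.
Solving gives a = −0.15332, b = 0.48739.
Then c = 905.3 − a·302 − b·403 = 755.18.
At (397, 354): z = −60.9 + 172.5 + 755.18 = 866.9 ft.

866.9 ft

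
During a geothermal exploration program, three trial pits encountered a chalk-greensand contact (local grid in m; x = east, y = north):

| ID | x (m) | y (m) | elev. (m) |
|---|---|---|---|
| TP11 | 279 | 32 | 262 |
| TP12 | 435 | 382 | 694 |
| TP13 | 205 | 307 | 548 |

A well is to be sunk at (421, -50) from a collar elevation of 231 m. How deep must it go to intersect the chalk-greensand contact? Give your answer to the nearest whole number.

Let the plane be z = a·x + b·y + c.
TP12−TP11: 156a + 350b = 432;  TP13−TP11: −74a + 275b = 286.
Solving gives a = 0.27180, b = 1.11314.
Then c = 262 − a·279 − b·32 = 150.55.
At (421, -50): z_contact = 114.4 − 55.7 + 150.55 = 209.3 m.
Depth below ground = 231 − 209.3 = 22 m.

22 m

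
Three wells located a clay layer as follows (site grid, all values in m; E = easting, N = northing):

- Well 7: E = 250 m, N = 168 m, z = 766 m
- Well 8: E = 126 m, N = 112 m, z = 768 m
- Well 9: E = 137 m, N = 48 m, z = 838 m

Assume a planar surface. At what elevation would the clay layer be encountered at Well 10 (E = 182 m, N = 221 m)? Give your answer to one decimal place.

Two edge vectors: Well 7→Well 8 = (-124, -56, 2), Well 7→Well 9 = (-113, -120, 72).
Normal n = (Well 7→Well 8) × (Well 7→Well 9) = (-3792, 8702, 8552).
So ∂z/∂E = −n_x/n_z = 0.44341 and ∂z/∂N = −n_y/n_z = −1.01754.
Intercept c from Well 7: 766 − 110.85 + 170.95 = 826.10.
At (182, 221): z = 80.7 − 224.9 + 826.10 = 681.9 m.

681.9 m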